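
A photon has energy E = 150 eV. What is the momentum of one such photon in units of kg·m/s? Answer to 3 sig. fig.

(c = 2.99792458e8 m/s, 1 eV = 1.602176634e-19 J.)
In SI units: E = 150 eV = 2.4033e-17 J.
Apply p = E/c: p = 8.016e-26 kg·m/s.
So p ≈ 8.02e-26 kg·m/s.

8.02e-26 kg·m/s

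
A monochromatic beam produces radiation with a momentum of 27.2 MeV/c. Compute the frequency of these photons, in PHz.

In SI units: p = 27.2 MeV/c = 1.4536·10^-20 kg·m/s.
Apply f = pc/h: f = 6.577·10^21 Hz.
Converting to PHz: f = 6.577·10^6 PHz ≈ 6.58·10^6 PHz.

6.58·10^6 PHz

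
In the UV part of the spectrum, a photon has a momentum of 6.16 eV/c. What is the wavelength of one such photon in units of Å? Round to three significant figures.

First convert: p = 6.16 eV/c = 3.2921 × 10^-27 kg·m/s.
The photon relation is λ = h/p, giving λ = 2.013 × 10^-7 m.
Converting to Å: λ = 2013 Å ≈ 2010 Å.

2010 Å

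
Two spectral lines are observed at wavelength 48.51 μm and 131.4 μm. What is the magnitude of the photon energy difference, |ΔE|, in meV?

16.1 meV

Using E = hc/λ: E₁ = 4.0949 × 10^-21 J, E₂ = 1.5118 × 10^-21 J.
|ΔE| = |4.0949 × 10^-21 − 1.5118 × 10^-21| = 2.58 × 10^-21 J = 16.1 meV.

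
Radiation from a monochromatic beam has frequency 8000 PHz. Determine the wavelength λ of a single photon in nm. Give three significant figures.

0.0375 nm

Convert to SI: f = 8000 PHz = 8.0 × 10^18 Hz.
Since λ = c/f for a photon, λ = 3.747 × 10^-11 m.
Converting to nm: λ = 0.03747 nm ≈ 0.0375 nm.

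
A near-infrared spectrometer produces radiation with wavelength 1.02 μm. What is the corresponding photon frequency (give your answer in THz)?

294 THz

(c = 2.99792458 × 10^8 m/s.)
In SI units: λ = 1.02 μm = 1.02 × 10^-6 m.
The photon relation is f = c/λ, giving f = 2.939 × 10^14 Hz.
Converting to THz: f = 293.9 THz ≈ 294 THz.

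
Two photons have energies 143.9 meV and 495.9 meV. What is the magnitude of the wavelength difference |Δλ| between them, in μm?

Using λ = hc/E: λ₁ = 8.6160e-6 m, λ₂ = 2.5002e-6 m.
|Δλ| = |8.6160e-6 − 2.5002e-6| = 6.12e-6 m = 6.12 μm.

6.12 μm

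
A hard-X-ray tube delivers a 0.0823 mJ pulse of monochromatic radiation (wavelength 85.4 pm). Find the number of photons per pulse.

Per-photon energy: E = 2.326 × 10^-15 J (from wavelength = 85.4 pm).
N = E_total / E_photon = 8.23 × 10^-5 J / 2.326 × 10^-15 J = 3.54 × 10^10.

3.54 × 10^10 photons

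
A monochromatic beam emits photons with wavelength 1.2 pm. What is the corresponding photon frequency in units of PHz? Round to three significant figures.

Use c = 2.99792458 × 10^8 m/s.
Convert to SI: λ = 1.2 pm = 1.2 × 10^-12 m.
The photon relation is f = c/λ, giving f = 2.498 × 10^20 Hz.
Converting to PHz: f = 249800 PHz ≈ 2.50 × 10^5 PHz.

2.50 × 10^5 PHz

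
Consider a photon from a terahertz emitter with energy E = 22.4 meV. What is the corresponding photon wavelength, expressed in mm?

0.0554 mm

First convert: E = 22.4 meV = 3.5889e-21 J.
The photon relation is λ = hc/E, giving λ = 5.535e-5 m.
Converting to mm: λ = 0.05535 mm ≈ 0.0554 mm.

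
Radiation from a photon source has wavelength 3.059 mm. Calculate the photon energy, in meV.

0.405 meV

Take h = 6.62607015e-34 J·s, c = 2.99792458e8 m/s, 1 eV = 1.602176634e-19 J.
First convert: λ = 3.059 mm = 0.003059 m.
The photon relation is E = hc/λ, giving E = 6.494e-23 J.
Converting to meV: E = 0.4053 meV ≈ 0.405 meV.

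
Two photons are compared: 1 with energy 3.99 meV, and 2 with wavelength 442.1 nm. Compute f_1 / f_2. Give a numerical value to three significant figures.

1.42e-3

f_1 = 9.648e11 Hz (from energy = 3.99 meV, via f = E/h).
f_2 = 6.781e14 Hz (from wavelength = 442.1 nm, via f = c/λ).
Ratio = 9.648e11 / 6.781e14 = 1.42e-3.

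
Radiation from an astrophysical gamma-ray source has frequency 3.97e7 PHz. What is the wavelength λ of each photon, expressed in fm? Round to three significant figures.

Convert to SI: f = 3.97e7 PHz = 3.97e22 Hz.
Since λ = c/f for a photon, λ = 7.551e-15 m.
Converting to fm: λ = 7.551 fm ≈ 7.55 fm.

7.55 fm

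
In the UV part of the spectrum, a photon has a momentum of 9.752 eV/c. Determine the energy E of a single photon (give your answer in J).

1.56e-18 J

(c = 2.99792458e8 m/s, 1 eV = 1.602176634e-19 J.)
Convert to SI: p = 9.752 eV/c = 5.2117e-27 kg·m/s.
For a photon E = pc, so E = 1.562e-18 J.
So E ≈ 1.56e-18 J.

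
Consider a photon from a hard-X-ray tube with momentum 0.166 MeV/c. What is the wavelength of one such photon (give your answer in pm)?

In SI units: p = 0.166 MeV/c = 8.8715 × 10^-23 kg·m/s.
Since λ = h/p for a photon, λ = 7.469 × 10^-12 m.
Converting to pm: λ = 7.469 pm ≈ 7.47 pm.

7.47 pm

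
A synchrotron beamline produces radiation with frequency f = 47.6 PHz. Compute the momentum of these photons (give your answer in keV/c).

0.197 keV/c

(h = 6.62607015e-34 J·s, c = 2.99792458e8 m/s, 1 eV = 1.602176634e-19 J.)
First convert: f = 47.6 PHz = 4.76e16 Hz.
Apply p = hf/c: p = 1.052e-25 kg·m/s.
Converting to keV/c: p = 0.1969 keV/c ≈ 0.197 keV/c.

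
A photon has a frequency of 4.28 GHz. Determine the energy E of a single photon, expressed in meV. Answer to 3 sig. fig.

Use h = 6.62607015 × 10^-34 J·s, 1 eV = 1.602176634 × 10^-19 J.
Convert to SI: f = 4.28 GHz = 4.28 × 10^9 Hz.
The photon relation is E = hf, giving E = 2.836 × 10^-24 J.
Converting to meV: E = 0.01770 meV ≈ 0.0177 meV.

0.0177 meV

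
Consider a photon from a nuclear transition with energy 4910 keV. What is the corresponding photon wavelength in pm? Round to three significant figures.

Use h = 6.62607015 × 10^-34 J·s, c = 2.99792458 × 10^8 m/s, 1 eV = 1.602176634 × 10^-19 J.
First convert: E = 4910 keV = 7.8667 × 10^-13 J.
Apply λ = hc/E: λ = 2.525 × 10^-13 m.
Converting to pm: λ = 0.2525 pm ≈ 0.253 pm.

0.253 pm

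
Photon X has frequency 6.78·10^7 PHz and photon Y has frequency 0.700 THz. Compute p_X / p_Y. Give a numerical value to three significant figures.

9.69·10^10

p_X = 1.499·10^-19 kg·m/s (from frequency = 6.78·10^7 PHz, via p = hf/c).
p_Y = 1.547·10^-30 kg·m/s (from frequency = 0.700 THz, via p = hf/c).
Ratio = 1.499·10^-19 / 1.547·10^-30 = 9.69·10^10.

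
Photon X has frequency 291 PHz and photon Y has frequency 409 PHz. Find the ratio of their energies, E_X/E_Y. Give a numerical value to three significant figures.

E_X = 1.928e-16 J (from frequency = 291 PHz, via E = hf).
E_Y = 2.710e-16 J (from frequency = 409 PHz, via E = hf).
Ratio = 1.928e-16 / 2.710e-16 = 0.711.

0.711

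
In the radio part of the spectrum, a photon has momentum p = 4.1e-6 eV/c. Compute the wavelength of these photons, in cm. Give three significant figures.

Take h = 6.62607015e-34 J·s, c = 2.99792458e8 m/s, 1 eV = 1.602176634e-19 J.
Convert to SI: p = 4.1e-6 eV/c = 2.1912e-33 kg·m/s.
Since λ = h/p for a photon, λ = 0.3024 m.
Converting to cm: λ = 30.24 cm ≈ 30.2 cm.

30.2 cm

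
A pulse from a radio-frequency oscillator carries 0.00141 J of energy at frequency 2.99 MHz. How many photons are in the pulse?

Per-photon energy: E = 1.981e-27 J (from frequency = 2.99 MHz).
N = E_total / E_photon = 0.00141 J / 1.981e-27 J = 7.12e23.

7.12e23 photons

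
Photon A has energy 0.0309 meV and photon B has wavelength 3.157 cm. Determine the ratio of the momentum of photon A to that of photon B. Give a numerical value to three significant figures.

0.787

p_A = 1.651 × 10^-32 kg·m/s (from energy = 0.0309 meV, via p = E/c).
p_B = 2.099 × 10^-32 kg·m/s (from wavelength = 3.157 cm, via p = h/λ).
Ratio = 1.651 × 10^-32 / 2.099 × 10^-32 = 0.787.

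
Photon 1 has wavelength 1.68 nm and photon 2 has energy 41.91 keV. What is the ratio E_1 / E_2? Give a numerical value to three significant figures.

E_1 = 1.182 × 10^-16 J (from wavelength = 1.68 nm, via E = hc/λ).
E_2 = 6.715 × 10^-15 J (from energy = 41.91 keV, via E given directly).
Ratio = 1.182 × 10^-16 / 6.715 × 10^-15 = 0.0176.

0.0176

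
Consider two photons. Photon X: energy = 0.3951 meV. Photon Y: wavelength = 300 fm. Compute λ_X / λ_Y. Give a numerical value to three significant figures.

1.05 × 10^10

λ_X = 0.003138 m (from energy = 0.3951 meV, via λ = hc/E).
λ_Y = 3.000 × 10^-13 m (from wavelength = 300 fm, via λ given directly).
Ratio = 0.003138 / 3.000 × 10^-13 = 1.05 × 10^10.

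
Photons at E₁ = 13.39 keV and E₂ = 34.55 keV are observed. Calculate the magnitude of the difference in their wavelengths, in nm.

Using λ = hc/E: λ₁ = 9.2595e-11 m, λ₂ = 3.5885e-11 m.
|Δλ| = |9.2595e-11 − 3.5885e-11| = 5.67e-11 m = 0.0567 nm.

0.0567 nm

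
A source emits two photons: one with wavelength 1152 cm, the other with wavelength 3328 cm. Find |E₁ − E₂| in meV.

Using E = hc/λ: E₁ = 1.7243 × 10^-26 J, E₂ = 5.9689 × 10^-27 J.
|ΔE| = |1.7243 × 10^-26 − 5.9689 × 10^-27| = 1.13 × 10^-26 J = 7.04 × 10^-5 meV.

7.04 × 10^-5 meV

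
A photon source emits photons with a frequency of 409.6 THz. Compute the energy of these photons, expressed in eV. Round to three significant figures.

(h = 6.62607015 × 10^-34 J·s, 1 eV = 1.602176634 × 10^-19 J.)
In SI units: f = 409.6 THz = 4.096 × 10^14 Hz.
For a photon E = hf, so E = 2.714 × 10^-19 J.
Converting to eV: E = 1.694 eV ≈ 1.69 eV.

1.69 eV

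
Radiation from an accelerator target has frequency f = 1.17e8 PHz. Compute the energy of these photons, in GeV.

0.484 GeV

Convert to SI: f = 1.17e8 PHz = 1.17e23 Hz.
Apply E = hf: E = 7.753e-11 J.
Converting to GeV: E = 0.4839 GeV ≈ 0.484 GeV.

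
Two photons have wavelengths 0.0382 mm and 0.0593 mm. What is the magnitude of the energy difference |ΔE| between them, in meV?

Using E = hc/λ: E₁ = 5.200e-21 J, E₂ = 3.350e-21 J.
|ΔE| = |5.200e-21 − 3.350e-21| = 1.85e-21 J = 11.5 meV.

11.5 meV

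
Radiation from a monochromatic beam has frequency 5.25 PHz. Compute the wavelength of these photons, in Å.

571 Å

First convert: f = 5.25 PHz = 5.25 × 10^15 Hz.
For a photon λ = c/f, so λ = 5.710 × 10^-8 m.
Converting to Å: λ = 571.0 Å ≈ 571 Å.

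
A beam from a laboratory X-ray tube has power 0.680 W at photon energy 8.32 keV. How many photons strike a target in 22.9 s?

1.17e16 photons

Total energy: E_total = P·t = 0.680 × 22.9 = 15.57 J.
Per-photon energy: E = 1.333e-15 J.
N = E_total / E_photon = 1.17e16.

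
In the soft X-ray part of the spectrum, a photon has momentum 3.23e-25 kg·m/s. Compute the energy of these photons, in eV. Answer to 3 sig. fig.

604 eV

Since E = pc for a photon, E = 9.683e-17 J.
Converting to eV: E = 604.4 eV ≈ 604 eV.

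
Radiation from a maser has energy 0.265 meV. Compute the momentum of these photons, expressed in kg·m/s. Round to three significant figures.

Take c = 2.99792458 × 10^8 m/s, 1 eV = 1.602176634 × 10^-19 J.
First convert: E = 0.265 meV = 4.2458 × 10^-23 J.
For a photon p = E/c, so p = 1.416 × 10^-31 kg·m/s.
So p ≈ 1.42 × 10^-31 kg·m/s.

1.42 × 10^-31 kg·m/s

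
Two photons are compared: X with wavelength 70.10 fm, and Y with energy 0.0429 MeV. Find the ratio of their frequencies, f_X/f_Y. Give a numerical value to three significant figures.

f_X = 4.277e21 Hz (from wavelength = 70.10 fm, via f = c/λ).
f_Y = 1.037e19 Hz (from energy = 0.0429 MeV, via f = E/h).
Ratio = 4.277e21 / 1.037e19 = 412.

412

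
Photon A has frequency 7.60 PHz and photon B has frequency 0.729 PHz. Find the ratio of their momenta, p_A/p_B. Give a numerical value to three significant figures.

10.4

p_A = 1.680 × 10^-26 kg·m/s (from frequency = 7.60 PHz, via p = hf/c).
p_B = 1.611 × 10^-27 kg·m/s (from frequency = 0.729 PHz, via p = hf/c).
Ratio = 1.680 × 10^-26 / 1.611 × 10^-27 = 10.4.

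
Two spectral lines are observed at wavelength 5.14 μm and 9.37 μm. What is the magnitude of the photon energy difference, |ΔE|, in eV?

0.109 eV

Using E = hc/λ: E₁ = 3.865 × 10^-20 J, E₂ = 2.120 × 10^-20 J.
|ΔE| = |3.865 × 10^-20 − 2.120 × 10^-20| = 1.74 × 10^-20 J = 0.109 eV.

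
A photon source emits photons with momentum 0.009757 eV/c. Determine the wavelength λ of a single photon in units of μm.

In SI units: p = 0.009757 eV/c = 5.2144 × 10^-30 kg·m/s.
The photon relation is λ = h/p, giving λ = 1.271 × 10^-4 m.
Converting to μm: λ = 127.1 μm ≈ 127 μm.

127 μm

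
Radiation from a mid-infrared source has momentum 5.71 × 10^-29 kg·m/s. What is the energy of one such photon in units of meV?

Since E = pc for a photon, E = 1.712 × 10^-20 J.
Converting to meV: E = 106.8 meV ≈ 107 meV.

107 meV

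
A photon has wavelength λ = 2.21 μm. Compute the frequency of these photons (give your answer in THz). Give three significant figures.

136 THz

Convert to SI: λ = 2.21 μm = 2.21e-6 m.
The photon relation is f = c/λ, giving f = 1.357e14 Hz.
Converting to THz: f = 135.7 THz ≈ 136 THz.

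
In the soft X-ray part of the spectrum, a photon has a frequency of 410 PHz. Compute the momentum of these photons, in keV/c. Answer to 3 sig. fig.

(h = 6.62607015e-34 J·s, c = 2.99792458e8 m/s, 1 eV = 1.602176634e-19 J.)
Convert to SI: f = 410 PHz = 4.1e17 Hz.
The photon relation is p = hf/c, giving p = 9.062e-25 kg·m/s.
Converting to keV/c: p = 1.696 keV/c ≈ 1.70 keV/c.

1.70 keV/c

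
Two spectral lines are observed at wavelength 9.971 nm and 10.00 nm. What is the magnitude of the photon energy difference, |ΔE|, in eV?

0.361 eV

Using E = hc/λ: E₁ = 1.9922e-17 J, E₂ = 1.9864e-17 J.
|ΔE| = |1.9922e-17 − 1.9864e-17| = 5.78e-20 J = 0.361 eV.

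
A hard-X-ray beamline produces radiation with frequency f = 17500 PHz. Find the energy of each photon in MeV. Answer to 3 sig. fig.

0.0724 MeV

Use h = 6.62607015e-34 J·s, 1 eV = 1.602176634e-19 J.
Convert to SI: f = 17500 PHz = 1.75e19 Hz.
Apply E = hf: E = 1.160e-14 J.
Converting to MeV: E = 0.07237 MeV ≈ 0.0724 MeV.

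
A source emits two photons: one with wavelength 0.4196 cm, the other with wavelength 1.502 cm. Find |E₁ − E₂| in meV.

0.213 meV

Using E = hc/λ: E₁ = 4.7341e-23 J, E₂ = 1.3225e-23 J.
|ΔE| = |4.7341e-23 − 1.3225e-23| = 3.41e-23 J = 0.213 meV.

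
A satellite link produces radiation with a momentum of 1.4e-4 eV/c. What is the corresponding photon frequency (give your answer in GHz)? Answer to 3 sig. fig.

33.9 GHz

In SI units: p = 1.4e-4 eV/c = 7.4820e-32 kg·m/s.
The photon relation is f = pc/h, giving f = 3.385e10 Hz.
Converting to GHz: f = 33.85 GHz ≈ 33.9 GHz.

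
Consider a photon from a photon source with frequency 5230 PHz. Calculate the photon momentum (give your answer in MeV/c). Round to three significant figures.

0.0216 MeV/c

In SI units: f = 5230 PHz = 5.23e18 Hz.
Apply p = hf/c: p = 1.156e-23 kg·m/s.
Converting to MeV/c: p = 0.02163 MeV/c ≈ 0.0216 MeV/c.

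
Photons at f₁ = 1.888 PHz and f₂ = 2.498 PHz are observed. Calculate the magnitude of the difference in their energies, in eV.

2.52 eV

Using E = hf: E₁ = 1.2510 × 10^-18 J, E₂ = 1.6552 × 10^-18 J.
|ΔE| = |1.2510 × 10^-18 − 1.6552 × 10^-18| = 4.04 × 10^-19 J = 2.52 eV.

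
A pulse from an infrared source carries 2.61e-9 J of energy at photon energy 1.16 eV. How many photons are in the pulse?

1.40e10 photons

Per-photon energy: E = 1.859e-19 J (from energy = 1.16 eV).
N = E_total / E_photon = 2.61e-9 J / 1.859e-19 J = 1.40e10.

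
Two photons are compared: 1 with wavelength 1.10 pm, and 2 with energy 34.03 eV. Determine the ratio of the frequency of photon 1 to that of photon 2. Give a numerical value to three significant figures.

f_1 = 2.725e20 Hz (from wavelength = 1.10 pm, via f = c/λ).
f_2 = 8.228e15 Hz (from energy = 34.03 eV, via f = E/h).
Ratio = 2.725e20 / 8.228e15 = 3.31e4.

3.31e4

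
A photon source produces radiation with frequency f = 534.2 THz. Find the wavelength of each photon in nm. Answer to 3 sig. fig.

Convert to SI: f = 534.2 THz = 5.342·10^14 Hz.
The photon relation is λ = c/f, giving λ = 5.612·10^-7 m.
Converting to nm: λ = 561.2 nm ≈ 561 nm.

561 nm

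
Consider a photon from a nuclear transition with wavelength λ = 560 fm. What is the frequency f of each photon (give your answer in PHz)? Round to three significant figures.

Convert to SI: λ = 560 fm = 5.6 × 10^-13 m.
Since f = c/λ for a photon, f = 5.353 × 10^20 Hz.
Converting to PHz: f = 535300 PHz ≈ 5.35 × 10^5 PHz.

5.35 × 10^5 PHz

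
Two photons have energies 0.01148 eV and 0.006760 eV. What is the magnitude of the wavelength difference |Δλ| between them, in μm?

Using λ = hc/E: λ₁ = 1.0800e-4 m, λ₂ = 1.8341e-4 m.
|Δλ| = |1.0800e-4 − 1.8341e-4| = 7.54e-5 m = 75.4 μm.

75.4 μm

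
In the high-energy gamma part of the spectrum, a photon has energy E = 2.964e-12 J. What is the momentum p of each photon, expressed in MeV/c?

Take c = 2.99792458e8 m/s, 1 eV = 1.602176634e-19 J.
Apply p = E/c: p = 9.887e-21 kg·m/s.
Converting to MeV/c: p = 18.50 MeV/c ≈ 18.5 MeV/c.

18.5 MeV/c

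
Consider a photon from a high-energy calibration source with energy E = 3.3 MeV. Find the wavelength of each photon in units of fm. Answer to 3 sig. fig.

376 fm

Take h = 6.62607015e-34 J·s, c = 2.99792458e8 m/s, 1 eV = 1.602176634e-19 J.
First convert: E = 3.3 MeV = 5.2872e-13 J.
Apply λ = hc/E: λ = 3.757e-13 m.
Converting to fm: λ = 375.7 fm ≈ 376 fm.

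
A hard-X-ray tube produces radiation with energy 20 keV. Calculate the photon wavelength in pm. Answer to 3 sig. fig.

62.0 pm

Take h = 6.62607015e-34 J·s, c = 2.99792458e8 m/s, 1 eV = 1.602176634e-19 J.
Convert to SI: E = 20 keV = 3.2044e-15 J.
Apply λ = hc/E: λ = 6.199e-11 m.
Converting to pm: λ = 61.99 pm ≈ 62.0 pm.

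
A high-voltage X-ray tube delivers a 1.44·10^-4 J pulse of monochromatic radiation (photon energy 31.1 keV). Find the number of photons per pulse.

2.89·10^10 photons

Per-photon energy: E = 4.983·10^-15 J (from energy = 31.1 keV).
N = E_total / E_photon = 1.44·10^-4 J / 4.983·10^-15 J = 2.89·10^10.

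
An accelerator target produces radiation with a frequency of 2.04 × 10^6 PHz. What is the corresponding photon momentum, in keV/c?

8440 keV/c

(h = 6.62607015 × 10^-34 J·s, c = 2.99792458 × 10^8 m/s, 1 eV = 1.602176634 × 10^-19 J.)
First convert: f = 2.04 × 10^6 PHz = 2.04 × 10^21 Hz.
Since p = hf/c for a photon, p = 4.509 × 10^-21 kg·m/s.
Converting to keV/c: p = 8437 keV/c ≈ 8440 keV/c.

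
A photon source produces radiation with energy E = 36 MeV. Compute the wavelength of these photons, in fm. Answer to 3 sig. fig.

Use h = 6.62607015 × 10^-34 J·s, c = 2.99792458 × 10^8 m/s, 1 eV = 1.602176634 × 10^-19 J.
First convert: E = 36 MeV = 5.7678 × 10^-12 J.
For a photon λ = hc/E, so λ = 3.444 × 10^-14 m.
Converting to fm: λ = 34.44 fm ≈ 34.4 fm.

34.4 fm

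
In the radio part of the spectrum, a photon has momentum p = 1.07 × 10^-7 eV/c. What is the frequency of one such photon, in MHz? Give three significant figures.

Take h = 6.62607015 × 10^-34 J·s, c = 2.99792458 × 10^8 m/s, 1 eV = 1.602176634 × 10^-19 J.
Convert to SI: p = 1.07 × 10^-7 eV/c = 5.7184 × 10^-35 kg·m/s.
Apply f = pc/h: f = 2.587 × 10^7 Hz.
Converting to MHz: f = 25.87 MHz ≈ 25.9 MHz.

25.9 MHz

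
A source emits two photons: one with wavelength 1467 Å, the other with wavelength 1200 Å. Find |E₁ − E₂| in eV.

1.88 eV

Using E = hc/λ: E₁ = 1.3541·10^-18 J, E₂ = 1.6554·10^-18 J.
|ΔE| = |1.3541·10^-18 − 1.6554·10^-18| = 3.01·10^-19 J = 1.88 eV.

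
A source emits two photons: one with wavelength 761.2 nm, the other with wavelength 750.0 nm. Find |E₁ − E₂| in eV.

Using E = hc/λ: E₁ = 2.6096e-19 J, E₂ = 2.6486e-19 J.
|ΔE| = |2.6096e-19 − 2.6486e-19| = 3.90e-21 J = 0.0243 eV.

0.0243 eV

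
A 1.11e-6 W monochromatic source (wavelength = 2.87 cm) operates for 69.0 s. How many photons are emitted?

Total energy: E_total = P·t = 1.11e-6 × 69.0 = 7.659e-5 J.
Per-photon energy: E = 6.921e-24 J.
N = E_total / E_photon = 1.11e19.

1.11e19 photons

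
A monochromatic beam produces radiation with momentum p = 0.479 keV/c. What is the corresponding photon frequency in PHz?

116 PHz

First convert: p = 0.479 keV/c = 2.5599e-25 kg·m/s.
For a photon f = pc/h, so f = 1.158e17 Hz.
Converting to PHz: f = 115.8 PHz ≈ 116 PHz.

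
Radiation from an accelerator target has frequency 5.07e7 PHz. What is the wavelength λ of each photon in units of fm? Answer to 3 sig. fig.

In SI units: f = 5.07e7 PHz = 5.07e22 Hz.
Since λ = c/f for a photon, λ = 5.913e-15 m.
Converting to fm: λ = 5.913 fm ≈ 5.91 fm.

5.91 fm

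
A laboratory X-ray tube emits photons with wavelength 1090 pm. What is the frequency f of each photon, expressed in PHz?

275 PHz

(c = 2.99792458e8 m/s.)
First convert: λ = 1090 pm = 1.09e-9 m.
Since f = c/λ for a photon, f = 2.750e17 Hz.
Converting to PHz: f = 275.0 PHz ≈ 275 PHz.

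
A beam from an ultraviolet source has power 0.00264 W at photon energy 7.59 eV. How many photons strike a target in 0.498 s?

Total energy: E_total = P·t = 0.00264 × 0.498 = 0.001315 J.
Per-photon energy: E = 1.216 × 10^-18 J.
N = E_total / E_photon = 1.08 × 10^15.

1.08 × 10^15 photons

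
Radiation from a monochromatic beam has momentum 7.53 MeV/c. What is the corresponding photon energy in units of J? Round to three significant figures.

1.21 × 10^-12 J

Take c = 2.99792458 × 10^8 m/s, 1 eV = 1.602176634 × 10^-19 J.
In SI units: p = 7.53 MeV/c = 4.0242 × 10^-21 kg·m/s.
Since E = pc for a photon, E = 1.206 × 10^-12 J.
So E ≈ 1.21 × 10^-12 J.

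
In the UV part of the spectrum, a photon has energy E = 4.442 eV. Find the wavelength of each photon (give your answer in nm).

Take h = 6.62607015e-34 J·s, c = 2.99792458e8 m/s, 1 eV = 1.602176634e-19 J.
Convert to SI: E = 4.442 eV = 7.1169e-19 J.
Apply λ = hc/E: λ = 2.791e-7 m.
Converting to nm: λ = 279.1 nm ≈ 279 nm.

279 nm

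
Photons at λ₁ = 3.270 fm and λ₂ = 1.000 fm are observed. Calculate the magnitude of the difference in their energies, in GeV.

Using E = hc/λ: E₁ = 6.0748 × 10^-11 J, E₂ = 1.9864 × 10^-10 J.
|ΔE| = |6.0748 × 10^-11 − 1.9864 × 10^-10| = 1.38 × 10^-10 J = 0.861 GeV.

0.861 GeV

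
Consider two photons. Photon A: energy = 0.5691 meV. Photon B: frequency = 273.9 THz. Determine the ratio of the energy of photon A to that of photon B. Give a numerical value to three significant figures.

E_A = 9.118·10^-23 J (from energy = 0.5691 meV, via E given directly).
E_B = 1.815·10^-19 J (from frequency = 273.9 THz, via E = hf).
Ratio = 9.118·10^-23 / 1.815·10^-19 = 5.02·10^-4.

5.02·10^-4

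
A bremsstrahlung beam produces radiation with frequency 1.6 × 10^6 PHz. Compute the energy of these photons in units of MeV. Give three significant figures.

(h = 6.62607015 × 10^-34 J·s, 1 eV = 1.602176634 × 10^-19 J.)
In SI units: f = 1.6 × 10^6 PHz = 1.6 × 10^21 Hz.
Since E = hf for a photon, E = 1.060 × 10^-12 J.
Converting to MeV: E = 6.617 MeV ≈ 6.62 MeV.

6.62 MeV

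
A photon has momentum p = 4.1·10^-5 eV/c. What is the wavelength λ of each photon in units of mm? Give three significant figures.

Take h = 6.62607015·10^-34 J·s, c = 2.99792458·10^8 m/s, 1 eV = 1.602176634·10^-19 J.
In SI units: p = 4.1·10^-5 eV/c = 2.1912·10^-32 kg·m/s.
Apply λ = h/p: λ = 0.03024 m.
Converting to mm: λ = 30.24 mm ≈ 30.2 mm.

30.2 mm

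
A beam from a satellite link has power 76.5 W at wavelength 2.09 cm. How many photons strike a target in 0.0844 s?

Total energy: E_total = P·t = 76.5 × 0.0844 = 6.457 J.
Per-photon energy: E = 9.505 × 10^-24 J.
N = E_total / E_photon = 6.79 × 10^23.

6.79 × 10^23 photons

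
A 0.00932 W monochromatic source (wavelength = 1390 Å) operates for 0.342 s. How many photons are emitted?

2.23 × 10^15 photons

Total energy: E_total = P·t = 0.00932 × 0.342 = 0.003187 J.
Per-photon energy: E = 1.429 × 10^-18 J.
N = E_total / E_photon = 2.23 × 10^15.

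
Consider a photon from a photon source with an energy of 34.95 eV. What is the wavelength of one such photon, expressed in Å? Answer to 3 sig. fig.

355 Å

(h = 6.62607015e-34 J·s, c = 2.99792458e8 m/s, 1 eV = 1.602176634e-19 J.)
In SI units: E = 34.95 eV = 5.5996e-18 J.
Apply λ = hc/E: λ = 3.547e-8 m.
Converting to Å: λ = 354.7 Å ≈ 355 Å.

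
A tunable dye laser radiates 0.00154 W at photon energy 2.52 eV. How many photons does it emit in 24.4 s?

Total energy: E_total = P·t = 0.00154 × 24.4 = 0.03758 J.
Per-photon energy: E = 4.037e-19 J.
N = E_total / E_photon = 9.31e16.

9.31e16 photons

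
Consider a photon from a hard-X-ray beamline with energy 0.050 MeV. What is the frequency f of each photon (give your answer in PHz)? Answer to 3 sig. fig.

1.21e4 PHz

Take h = 6.62607015e-34 J·s, 1 eV = 1.602176634e-19 J.
In SI units: E = 0.050 MeV = 8.0109e-15 J.
For a photon f = E/h, so f = 1.209e19 Hz.
Converting to PHz: f = 12090 PHz ≈ 1.21e4 PHz.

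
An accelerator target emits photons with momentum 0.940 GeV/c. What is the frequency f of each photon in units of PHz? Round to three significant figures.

2.27 × 10^8 PHz

First convert: p = 0.940 GeV/c = 5.0236 × 10^-19 kg·m/s.
Apply f = pc/h: f = 2.273 × 10^23 Hz.
Converting to PHz: f = 2.273 × 10^8 PHz ≈ 2.27 × 10^8 PHz.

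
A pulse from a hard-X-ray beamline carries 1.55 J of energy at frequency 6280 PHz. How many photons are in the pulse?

Per-photon energy: E = 4.161·10^-15 J (from frequency = 6280 PHz).
N = E_total / E_photon = 1.55 J / 4.161·10^-15 J = 3.72·10^14.

3.72·10^14 photons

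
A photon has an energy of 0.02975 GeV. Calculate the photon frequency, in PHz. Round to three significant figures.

7.19 × 10^6 PHz

First convert: E = 0.02975 GeV = 4.7665 × 10^-12 J.
Apply f = E/h: f = 7.194 × 10^21 Hz.
Converting to PHz: f = 7.194 × 10^6 PHz ≈ 7.19 × 10^6 PHz.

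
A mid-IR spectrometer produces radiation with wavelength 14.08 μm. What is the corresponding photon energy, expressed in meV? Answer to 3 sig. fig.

88.1 meV

Take h = 6.62607015e-34 J·s, c = 2.99792458e8 m/s, 1 eV = 1.602176634e-19 J.
First convert: λ = 14.08 μm = 1.408e-5 m.
For a photon E = hc/λ, so E = 1.411e-20 J.
Converting to meV: E = 88.06 meV ≈ 88.1 meV.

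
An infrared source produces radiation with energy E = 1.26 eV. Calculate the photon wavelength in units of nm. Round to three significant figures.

Use h = 6.62607015 × 10^-34 J·s, c = 2.99792458 × 10^8 m/s, 1 eV = 1.602176634 × 10^-19 J.
Convert to SI: E = 1.26 eV = 2.0187 × 10^-19 J.
Apply λ = hc/E: λ = 9.840 × 10^-7 m.
Converting to nm: λ = 984.0 nm ≈ 984 nm.

984 nm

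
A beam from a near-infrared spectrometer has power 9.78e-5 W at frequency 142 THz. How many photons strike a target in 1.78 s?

Total energy: E_total = P·t = 9.78e-5 × 1.78 = 1.741e-4 J.
Per-photon energy: E = 9.409e-20 J.
N = E_total / E_photon = 1.85e15.

1.85e15 photons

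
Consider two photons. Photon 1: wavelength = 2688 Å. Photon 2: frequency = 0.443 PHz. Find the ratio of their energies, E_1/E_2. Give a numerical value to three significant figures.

2.52

E_1 = 7.390 × 10^-19 J (from wavelength = 2688 Å, via E = hc/λ).
E_2 = 2.935 × 10^-19 J (from frequency = 0.443 PHz, via E = hf).
Ratio = 7.390 × 10^-19 / 2.935 × 10^-19 = 2.52.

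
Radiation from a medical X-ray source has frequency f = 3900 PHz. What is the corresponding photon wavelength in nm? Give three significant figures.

Take c = 2.99792458 × 10^8 m/s.
First convert: f = 3900 PHz = 3.90 × 10^18 Hz.
The photon relation is λ = c/f, giving λ = 7.687 × 10^-11 m.
Converting to nm: λ = 0.07687 nm ≈ 0.0769 nm.

0.0769 nm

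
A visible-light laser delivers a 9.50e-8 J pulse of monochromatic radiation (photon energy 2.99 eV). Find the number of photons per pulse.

1.98e11 photons

Per-photon energy: E = 4.791e-19 J (from energy = 2.99 eV).
N = E_total / E_photon = 9.50e-8 J / 4.791e-19 J = 1.98e11.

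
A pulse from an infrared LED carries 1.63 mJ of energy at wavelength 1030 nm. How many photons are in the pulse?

8.45·10^15 photons

Per-photon energy: E = 1.929·10^-19 J (from wavelength = 1030 nm).
N = E_total / E_photon = 0.00163 J / 1.929·10^-19 J = 8.45·10^15.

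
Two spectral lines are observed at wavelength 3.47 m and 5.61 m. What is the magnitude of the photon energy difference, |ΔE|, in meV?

Using E = hc/λ: E₁ = 5.725·10^-26 J, E₂ = 3.541·10^-26 J.
|ΔE| = |5.725·10^-26 − 3.541·10^-26| = 2.18·10^-26 J = 1.36·10^-4 meV.

1.36·10^-4 meV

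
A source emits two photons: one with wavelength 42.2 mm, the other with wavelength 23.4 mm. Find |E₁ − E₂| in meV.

0.0236 meV

Using E = hc/λ: E₁ = 4.707 × 10^-24 J, E₂ = 8.489 × 10^-24 J.
|ΔE| = |4.707 × 10^-24 − 8.489 × 10^-24| = 3.78 × 10^-24 J = 0.0236 meV.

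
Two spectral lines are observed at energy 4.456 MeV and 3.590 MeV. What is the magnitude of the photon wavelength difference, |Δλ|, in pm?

Using λ = hc/E: λ₁ = 2.7824·10^-13 m, λ₂ = 3.4536·10^-13 m.
|Δλ| = |2.7824·10^-13 − 3.4536·10^-13| = 6.71·10^-14 m = 0.0671 pm.

0.0671 pm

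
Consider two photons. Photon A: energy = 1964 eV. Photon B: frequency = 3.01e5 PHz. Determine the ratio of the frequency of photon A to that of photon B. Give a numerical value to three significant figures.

1.58e-3

f_A = 4.749e17 Hz (from energy = 1964 eV, via f = E/h).
f_B = 3.010e20 Hz (from frequency = 3.01e5 PHz, via f given directly).
Ratio = 4.749e17 / 3.010e20 = 1.58e-3.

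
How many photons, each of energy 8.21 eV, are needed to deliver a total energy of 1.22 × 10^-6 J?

9.27 × 10^11 photons

Per-photon energy: E = 1.315 × 10^-18 J (from energy = 8.21 eV).
N = E_total / E_photon = 1.22 × 10^-6 J / 1.315 × 10^-18 J = 9.27 × 10^11.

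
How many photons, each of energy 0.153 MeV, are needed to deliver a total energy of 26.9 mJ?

1.10·10^12 photons

Per-photon energy: E = 2.451·10^-14 J (from energy = 0.153 MeV).
N = E_total / E_photon = 0.0269 J / 2.451·10^-14 J = 1.10·10^12.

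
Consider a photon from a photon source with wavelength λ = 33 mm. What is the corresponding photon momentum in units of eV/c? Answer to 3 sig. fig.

Take h = 6.62607015 × 10^-34 J·s, c = 2.99792458 × 10^8 m/s, 1 eV = 1.602176634 × 10^-19 J.
First convert: λ = 33 mm = 0.033 m.
Apply p = h/λ: p = 2.008 × 10^-32 kg·m/s.
Converting to eV/c: p = 3.757 × 10^-5 eV/c ≈ 3.76 × 10^-5 eV/c.

3.76 × 10^-5 eV/c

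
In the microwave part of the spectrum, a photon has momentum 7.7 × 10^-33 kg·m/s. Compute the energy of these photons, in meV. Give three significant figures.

0.0144 meV

Apply E = pc: E = 2.308 × 10^-24 J.
Converting to meV: E = 0.01441 meV ≈ 0.0144 meV.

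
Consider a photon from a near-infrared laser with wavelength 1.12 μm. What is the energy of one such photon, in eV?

1.11 eV

Convert to SI: λ = 1.12 μm = 1.12e-6 m.
The photon relation is E = hc/λ, giving E = 1.774e-19 J.
Converting to eV: E = 1.107 eV ≈ 1.11 eV.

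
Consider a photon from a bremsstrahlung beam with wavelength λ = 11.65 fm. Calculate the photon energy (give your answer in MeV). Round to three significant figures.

(h = 6.62607015e-34 J·s, c = 2.99792458e8 m/s, 1 eV = 1.602176634e-19 J.)
In SI units: λ = 11.65 fm = 1.165e-14 m.
For a photon E = hc/λ, so E = 1.705e-11 J.
Converting to MeV: E = 106.4 MeV ≈ 106 MeV.

106 MeV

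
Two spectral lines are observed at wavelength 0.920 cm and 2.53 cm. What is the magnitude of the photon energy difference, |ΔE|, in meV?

0.0858 meV

Using E = hc/λ: E₁ = 2.159e-23 J, E₂ = 7.852e-24 J.
|ΔE| = |2.159e-23 − 7.852e-24| = 1.37e-23 J = 0.0858 meV.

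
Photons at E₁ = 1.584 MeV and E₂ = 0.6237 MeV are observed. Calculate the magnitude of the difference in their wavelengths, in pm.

Using λ = hc/E: λ₁ = 7.8273e-13 m, λ₂ = 1.9879e-12 m.
|Δλ| = |7.8273e-13 − 1.9879e-12| = 1.21e-12 m = 1.21 pm.

1.21 pm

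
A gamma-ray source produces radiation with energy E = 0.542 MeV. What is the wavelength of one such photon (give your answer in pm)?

Take h = 6.62607015 × 10^-34 J·s, c = 2.99792458 × 10^8 m/s, 1 eV = 1.602176634 × 10^-19 J.
In SI units: E = 0.542 MeV = 8.6838 × 10^-14 J.
Since λ = hc/E for a photon, λ = 2.288 × 10^-12 m.
Converting to pm: λ = 2.288 pm ≈ 2.29 pm.

2.29 pm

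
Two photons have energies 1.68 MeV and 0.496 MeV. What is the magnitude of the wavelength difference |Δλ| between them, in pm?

Using λ = hc/E: λ₁ = 7.380e-13 m, λ₂ = 2.500e-12 m.
|Δλ| = |7.380e-13 − 2.500e-12| = 1.76e-12 m = 1.76 pm.

1.76 pm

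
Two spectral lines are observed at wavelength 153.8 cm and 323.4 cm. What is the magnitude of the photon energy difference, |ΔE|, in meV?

Using E = hc/λ: E₁ = 1.2916e-25 J, E₂ = 6.1424e-26 J.
|ΔE| = |1.2916e-25 − 6.1424e-26| = 6.77e-26 J = 4.23e-4 meV.

4.23e-4 meV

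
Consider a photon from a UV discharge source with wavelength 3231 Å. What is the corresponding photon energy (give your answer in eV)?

Use h = 6.62607015e-34 J·s, c = 2.99792458e8 m/s, 1 eV = 1.602176634e-19 J.
In SI units: λ = 3231 Å = 3.231e-7 m.
The photon relation is E = hc/λ, giving E = 6.148e-19 J.
Converting to eV: E = 3.837 eV ≈ 3.84 eV.

3.84 eV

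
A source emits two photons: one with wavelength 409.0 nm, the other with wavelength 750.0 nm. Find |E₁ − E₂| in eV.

Using E = hc/λ: E₁ = 4.8568·10^-19 J, E₂ = 2.6486·10^-19 J.
|ΔE| = |4.8568·10^-19 − 2.6486·10^-19| = 2.21·10^-19 J = 1.38 eV.

1.38 eV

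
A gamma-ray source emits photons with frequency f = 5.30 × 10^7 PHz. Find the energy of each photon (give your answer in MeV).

Convert to SI: f = 5.30 × 10^7 PHz = 5.30 × 10^22 Hz.
The photon relation is E = hf, giving E = 3.512 × 10^-11 J.
Converting to MeV: E = 219.2 MeV ≈ 219 MeV.

219 MeV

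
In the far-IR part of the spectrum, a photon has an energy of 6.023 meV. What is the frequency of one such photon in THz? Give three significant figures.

First convert: E = 6.023 meV = 9.6499 × 10^-22 J.
Apply f = E/h: f = 1.456 × 10^12 Hz.
Converting to THz: f = 1.456 THz ≈ 1.46 THz.

1.46 THz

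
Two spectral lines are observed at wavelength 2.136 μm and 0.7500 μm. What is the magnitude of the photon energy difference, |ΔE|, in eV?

1.07 eV

Using E = hc/λ: E₁ = 9.2998·10^-20 J, E₂ = 2.6486·10^-19 J.
|ΔE| = |9.2998·10^-20 − 2.6486·10^-19| = 1.72·10^-19 J = 1.07 eV.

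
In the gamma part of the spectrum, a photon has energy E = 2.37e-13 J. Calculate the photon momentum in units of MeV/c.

Take c = 2.99792458e8 m/s, 1 eV = 1.602176634e-19 J.
Since p = E/c for a photon, p = 7.905e-22 kg·m/s.
Converting to MeV/c: p = 1.479 MeV/c ≈ 1.48 MeV/c.

1.48 MeV/c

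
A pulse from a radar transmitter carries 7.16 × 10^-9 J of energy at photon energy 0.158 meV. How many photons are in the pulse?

2.83 × 10^14 photons

Per-photon energy: E = 2.531 × 10^-23 J (from energy = 0.158 meV).
N = E_total / E_photon = 7.16 × 10^-9 J / 2.531 × 10^-23 J = 2.83 × 10^14.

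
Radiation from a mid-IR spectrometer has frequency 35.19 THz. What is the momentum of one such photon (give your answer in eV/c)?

0.146 eV/c

First convert: f = 35.19 THz = 3.519e13 Hz.
Apply p = hf/c: p = 7.778e-29 kg·m/s.
Converting to eV/c: p = 0.1455 eV/c ≈ 0.146 eV/c.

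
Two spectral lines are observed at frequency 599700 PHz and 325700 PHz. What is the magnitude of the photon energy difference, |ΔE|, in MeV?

Using E = hf: E₁ = 3.9737e-13 J, E₂ = 2.1581e-13 J.
|ΔE| = |3.9737e-13 − 2.1581e-13| = 1.82e-13 J = 1.13 MeV.

1.13 MeV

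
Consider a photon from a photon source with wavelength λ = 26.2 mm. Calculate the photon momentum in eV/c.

4.73 × 10^-5 eV/c

(h = 6.62607015 × 10^-34 J·s, c = 2.99792458 × 10^8 m/s, 1 eV = 1.602176634 × 10^-19 J.)
First convert: λ = 26.2 mm = 0.0262 m.
For a photon p = h/λ, so p = 2.529 × 10^-32 kg·m/s.
Converting to eV/c: p = 4.732 × 10^-5 eV/c ≈ 4.73 × 10^-5 eV/c.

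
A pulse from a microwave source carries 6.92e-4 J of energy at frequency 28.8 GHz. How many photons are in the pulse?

Per-photon energy: E = 1.908e-23 J (from frequency = 28.8 GHz).
N = E_total / E_photon = 6.92e-4 J / 1.908e-23 J = 3.63e19.

3.63e19 photons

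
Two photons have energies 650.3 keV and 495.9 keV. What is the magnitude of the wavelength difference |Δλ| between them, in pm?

0.594 pm

Using λ = hc/E: λ₁ = 1.9066 × 10^-12 m, λ₂ = 2.5002 × 10^-12 m.
|Δλ| = |1.9066 × 10^-12 − 2.5002 × 10^-12| = 5.94 × 10^-13 m = 0.594 pm.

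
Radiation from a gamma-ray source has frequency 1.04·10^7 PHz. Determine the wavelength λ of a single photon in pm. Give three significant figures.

First convert: f = 1.04·10^7 PHz = 1.04·10^22 Hz.
For a photon λ = c/f, so λ = 2.883·10^-14 m.
Converting to pm: λ = 0.02883 pm ≈ 0.0288 pm.

0.0288 pm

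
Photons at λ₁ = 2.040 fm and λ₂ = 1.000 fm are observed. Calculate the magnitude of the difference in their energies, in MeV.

Using E = hc/λ: E₁ = 9.7375e-11 J, E₂ = 1.9864e-10 J.
|ΔE| = |9.7375e-11 − 1.9864e-10| = 1.01e-10 J = 632 MeV.

632 MeV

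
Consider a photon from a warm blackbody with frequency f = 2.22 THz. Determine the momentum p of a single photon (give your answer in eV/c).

9.18e-3 eV/c

First convert: f = 2.22 THz = 2.22e12 Hz.
For a photon p = hf/c, so p = 4.907e-30 kg·m/s.
Converting to eV/c: p = 0.009181 eV/c ≈ 9.18e-3 eV/c.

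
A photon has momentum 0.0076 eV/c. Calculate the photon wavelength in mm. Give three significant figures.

Take h = 6.62607015 × 10^-34 J·s, c = 2.99792458 × 10^8 m/s, 1 eV = 1.602176634 × 10^-19 J.
Convert to SI: p = 0.0076 eV/c = 4.0617 × 10^-30 kg·m/s.
For a photon λ = h/p, so λ = 1.631 × 10^-4 m.
Converting to mm: λ = 0.1631 mm ≈ 0.163 mm.

0.163 mm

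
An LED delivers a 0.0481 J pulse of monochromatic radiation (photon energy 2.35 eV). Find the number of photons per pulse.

1.28 × 10^17 photons

Per-photon energy: E = 3.765 × 10^-19 J (from energy = 2.35 eV).
N = E_total / E_photon = 0.0481 J / 3.765 × 10^-19 J = 1.28 × 10^17.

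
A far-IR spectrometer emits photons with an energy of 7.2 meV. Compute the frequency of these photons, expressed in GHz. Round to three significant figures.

Use h = 6.62607015·10^-34 J·s, 1 eV = 1.602176634·10^-19 J.
Convert to SI: E = 7.2 meV = 1.1536·10^-21 J.
Apply f = E/h: f = 1.741·10^12 Hz.
Converting to GHz: f = 1741 GHz ≈ 1740 GHz.

1740 GHz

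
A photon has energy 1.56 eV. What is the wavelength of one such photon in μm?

0.795 μm

Take h = 6.62607015e-34 J·s, c = 2.99792458e8 m/s, 1 eV = 1.602176634e-19 J.
In SI units: E = 1.56 eV = 2.4994e-19 J.
Apply λ = hc/E: λ = 7.948e-7 m.
Converting to μm: λ = 0.7948 μm ≈ 0.795 μm.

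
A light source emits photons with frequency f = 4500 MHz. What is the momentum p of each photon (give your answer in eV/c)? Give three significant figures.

In SI units: f = 4500 MHz = 4.50e9 Hz.
Apply p = hf/c: p = 9.946e-33 kg·m/s.
Converting to eV/c: p = 1.861e-5 eV/c ≈ 1.86e-5 eV/c.

1.86e-5 eV/c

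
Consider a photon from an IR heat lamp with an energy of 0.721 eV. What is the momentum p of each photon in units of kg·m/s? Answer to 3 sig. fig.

Convert to SI: E = 0.721 eV = 1.1552e-19 J.
Apply p = E/c: p = 3.853e-28 kg·m/s.
So p ≈ 3.85e-28 kg·m/s.

3.85e-28 kg·m/s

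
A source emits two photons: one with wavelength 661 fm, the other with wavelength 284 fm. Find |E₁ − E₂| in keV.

Using E = hc/λ: E₁ = 3.005·10^-13 J, E₂ = 6.995·10^-13 J.
|ΔE| = |3.005·10^-13 − 6.995·10^-13| = 3.99·10^-13 J = 2490 keV.

2490 keV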